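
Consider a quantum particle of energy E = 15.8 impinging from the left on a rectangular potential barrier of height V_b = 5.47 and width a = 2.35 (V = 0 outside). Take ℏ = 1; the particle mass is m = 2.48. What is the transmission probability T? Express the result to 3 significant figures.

Above the barrier the interior wavenumber is k₂ = √(2m(E − V_b))/ℏ = 7.158, giving phase k₂a = 16.82.
T = [1 + V_b² sin²(k₂a) / (4E(E − V_b))]⁻¹ = 1/1.037 = 0.964.

T = 0.964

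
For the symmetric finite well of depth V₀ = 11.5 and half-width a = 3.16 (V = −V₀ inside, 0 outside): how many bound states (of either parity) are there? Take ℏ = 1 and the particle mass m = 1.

N = 10

Define the well-strength parameter z₀ = (a/ℏ)√(2mV₀) = 3.16 × √(2·1·11.5) = 15.15.
The even/odd transcendental equations gain one root per π/2 in z₀, giving N = 1 + ⌊2z₀/π⌋ = 1 + ⌊9.648⌋ = 10.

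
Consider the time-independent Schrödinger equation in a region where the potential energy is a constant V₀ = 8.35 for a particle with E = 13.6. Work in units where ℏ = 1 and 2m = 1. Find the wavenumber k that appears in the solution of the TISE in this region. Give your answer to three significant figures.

With E > V₀ the solution is oscillatory, ψ ∝ e^{±ikx} with k = √(2m(E − V₀))/ℏ.
k = √(2 × 0.5 × 5.25) = 2.291.

k = 2.29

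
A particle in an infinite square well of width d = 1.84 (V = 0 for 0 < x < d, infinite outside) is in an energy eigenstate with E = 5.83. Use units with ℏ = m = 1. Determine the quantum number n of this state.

From E_n = n²π²ℏ²/(2md²) invert to n = √(2md²E)/(πℏ).
n = (1.84/π) × √(2 × 1 × 5.83) = 2.000 → n = 2.

n = 2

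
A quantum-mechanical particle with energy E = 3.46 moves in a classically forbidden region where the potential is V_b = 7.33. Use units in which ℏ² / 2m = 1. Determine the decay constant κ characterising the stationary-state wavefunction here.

κ = 1.97

Since E < V_b the TISE in this region is ψ'' = κ²ψ with κ = √(2m(V_b − E))/ℏ.
κ = √(2 × 0.5 × 3.87) = 1.967.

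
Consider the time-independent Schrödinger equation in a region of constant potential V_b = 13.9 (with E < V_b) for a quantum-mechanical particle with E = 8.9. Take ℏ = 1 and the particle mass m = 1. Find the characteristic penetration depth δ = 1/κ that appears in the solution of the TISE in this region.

Since E < V_b the TISE in this region is ψ'' = κ²ψ with κ = √(2m(V_b − E))/ℏ.
κ = √(2 × 1 × 5) = 3.162. The penetration depth is δ = 1/κ = 0.316.

δ = 0.316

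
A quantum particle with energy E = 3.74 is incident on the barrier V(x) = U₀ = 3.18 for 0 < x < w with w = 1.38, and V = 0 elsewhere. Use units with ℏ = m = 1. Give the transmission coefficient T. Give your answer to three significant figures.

T = 0.456

E > U₀: inside the barrier k₂ = √(2m(E − U₀))/ℏ = 1.058, k₂w = 1.460.
Matching at both interfaces gives T⁻¹ = 1 + U₀² sin²(k₂w) / [4E(E − U₀)] = 2.192, hence T = 0.456.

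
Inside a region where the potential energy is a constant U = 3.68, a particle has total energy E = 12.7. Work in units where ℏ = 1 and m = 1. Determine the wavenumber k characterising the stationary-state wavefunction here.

k = 4.25

With E > U the solution is oscillatory, ψ ∝ e^{±ikx} with k = √(2m(E − U))/ℏ.
k = √(2 × 1 × 9.02) = 4.247.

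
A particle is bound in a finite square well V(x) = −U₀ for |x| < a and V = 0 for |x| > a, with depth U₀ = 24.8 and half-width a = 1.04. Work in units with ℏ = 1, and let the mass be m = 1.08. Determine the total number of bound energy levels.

N = 5

The dimensionless depth is z₀ = a√(2mU₀)/ℏ = 1.04 × √(53.57) = 7.612.
A new bound state (alternating even/odd) appears each time z₀ passes a multiple of π/2, so N = ⌊2z₀/π⌋ + 1 = ⌊4.846⌋ + 1 = 5.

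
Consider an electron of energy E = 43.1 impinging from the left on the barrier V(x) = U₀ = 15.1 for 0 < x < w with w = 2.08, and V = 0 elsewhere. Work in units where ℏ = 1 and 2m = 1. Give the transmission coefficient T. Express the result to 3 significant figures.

E > U₀: inside the barrier k₂ = √(2m(E − U₀))/ℏ = 5.292, k₂w = 11.01.
T = [1 + U₀² sin²(k₂w) / (4E(E − U₀))]⁻¹ = 1/1.047 = 0.955.

T = 0.955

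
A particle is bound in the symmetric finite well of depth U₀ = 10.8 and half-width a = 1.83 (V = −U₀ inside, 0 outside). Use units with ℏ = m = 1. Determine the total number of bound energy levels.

Define the well-strength parameter z₀ = (a/ℏ)√(2mU₀) = 1.83 × √(2·1·10.8) = 8.505.
A new bound state (alternating even/odd) appears each time z₀ passes a multiple of π/2, so N = ⌊2z₀/π⌋ + 1 = ⌊5.414⌋ + 1 = 6.

N = 6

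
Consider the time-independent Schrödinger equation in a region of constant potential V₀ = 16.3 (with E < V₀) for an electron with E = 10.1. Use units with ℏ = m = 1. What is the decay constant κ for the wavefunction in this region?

Since E < V₀ the TISE in this region is ψ'' = κ²ψ with κ = √(2m(V₀ − E))/ℏ.
κ = √(2 × 1 × 6.2) = 3.521.

κ = 3.52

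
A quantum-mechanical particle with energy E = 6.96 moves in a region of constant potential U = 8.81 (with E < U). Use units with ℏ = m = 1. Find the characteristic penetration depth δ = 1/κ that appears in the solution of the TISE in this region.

δ = 0.520

Since E < U the TISE in this region is ψ'' = κ²ψ with κ = √(2m(U − E))/ℏ.
κ = √(2 × 1 × 1.85) = 1.924. The penetration depth is δ = 1/κ = 0.520.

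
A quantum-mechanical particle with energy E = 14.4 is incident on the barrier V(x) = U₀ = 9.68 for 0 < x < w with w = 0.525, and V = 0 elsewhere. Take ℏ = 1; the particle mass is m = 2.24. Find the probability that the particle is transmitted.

E > U₀: inside the barrier k₂ = √(2m(E − U₀))/ℏ = 4.598, k₂w = 2.414.
T = [1 + U₀² sin²(k₂w) / (4E(E − U₀))]⁻¹ = 1/1.152 = 0.868.

T = 0.868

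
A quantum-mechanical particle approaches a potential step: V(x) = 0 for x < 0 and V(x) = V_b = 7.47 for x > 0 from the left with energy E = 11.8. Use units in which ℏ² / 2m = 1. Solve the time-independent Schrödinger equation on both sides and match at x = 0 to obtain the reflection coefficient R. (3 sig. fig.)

R = 0.0603

The wavenumbers are k₁ = √(2mE)/ℏ = 3.435 on the left and k₂ = √(2m(E − V_b))/ℏ = 2.081 on the right.
Matching ψ and ψ′ at x = 0 gives r = (k₁ − k₂)/(k₁ + k₂), so R = r² = 0.06028 and T = 1 − R = 0.9397.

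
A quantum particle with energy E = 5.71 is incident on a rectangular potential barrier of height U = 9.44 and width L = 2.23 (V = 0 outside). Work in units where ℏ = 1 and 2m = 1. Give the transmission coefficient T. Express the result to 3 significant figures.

T = 0.000694

E < U: inside the barrier ψ ∝ e^{±κx} with κ = √(2m(U − E))/ℏ = 1.931.
κL = 4.307, sinh(κL) = 37.10.
Matching ψ, ψ′ at both faces gives T = [1 + U² sinh²(κL) / (4E(U − E))]⁻¹ = 1/1440 = 0.000694.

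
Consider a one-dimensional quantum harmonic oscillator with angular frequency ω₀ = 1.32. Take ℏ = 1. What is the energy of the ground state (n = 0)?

E = 0.660

Using E_n = (n + ½)ℏω₀: E_0 = 0.5 × 1.32 = 0.6600.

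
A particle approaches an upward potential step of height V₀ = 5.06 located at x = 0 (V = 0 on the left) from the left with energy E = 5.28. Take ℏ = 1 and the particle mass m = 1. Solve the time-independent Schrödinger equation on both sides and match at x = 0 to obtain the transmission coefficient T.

The wavenumbers are k₁ = √(2mE)/ℏ = 3.250 on the left and k₂ = √(2m(E − V₀))/ℏ = 0.6633 on the right.
Matching ψ and ψ′ at x = 0 gives r = (k₁ − k₂)/(k₁ + k₂), so R = r² = 0.4369 and T = 1 − R = 0.5631.

T = 0.563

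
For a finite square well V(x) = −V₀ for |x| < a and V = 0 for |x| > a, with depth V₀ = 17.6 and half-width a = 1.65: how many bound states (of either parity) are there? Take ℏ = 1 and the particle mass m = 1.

N = 7

The dimensionless depth is z₀ = a√(2mV₀)/ℏ = 1.65 × √(35.20) = 9.789.
The even/odd transcendental equations gain one root per π/2 in z₀, giving N = 1 + ⌊2z₀/π⌋ = 1 + ⌊6.232⌋ = 7.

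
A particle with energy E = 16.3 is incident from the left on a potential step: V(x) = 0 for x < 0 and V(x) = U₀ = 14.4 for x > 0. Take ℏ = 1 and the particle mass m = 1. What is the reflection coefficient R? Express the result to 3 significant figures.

R = 0.241

The wavenumbers are k₁ = √(2mE)/ℏ = 5.710 on the left and k₂ = √(2m(E − U₀))/ℏ = 1.949 on the right.
Matching ψ and ψ′ at x = 0 gives r = (k₁ − k₂)/(k₁ + k₂), so R = r² = 0.2410 and T = 1 − R = 0.7590.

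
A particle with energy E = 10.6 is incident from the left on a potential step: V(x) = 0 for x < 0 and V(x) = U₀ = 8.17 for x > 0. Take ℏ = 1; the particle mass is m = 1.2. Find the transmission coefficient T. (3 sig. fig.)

On each side the TISE gives plane waves with k = √(2m(E − V))/ℏ: k₁ = √(2·1.2·10.6) = 5.044, k₂ = √(2·1.2·2.43) = 2.415.
Continuity of ψ and ψ′ at the step yields the reflection amplitude r = (k₁ − k₂)/(k₁ + k₂) = 0.3525; thus R = |r|² = 0.1242, T = 0.8758.

T = 0.876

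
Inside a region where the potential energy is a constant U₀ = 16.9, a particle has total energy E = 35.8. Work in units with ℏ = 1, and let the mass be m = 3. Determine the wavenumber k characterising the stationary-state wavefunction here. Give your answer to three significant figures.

k = 10.6

With E > U₀ the solution is oscillatory, ψ ∝ e^{±ikx} with k = √(2m(E − U₀))/ℏ.
k = √(2 × 3 × 18.9) = 10.65.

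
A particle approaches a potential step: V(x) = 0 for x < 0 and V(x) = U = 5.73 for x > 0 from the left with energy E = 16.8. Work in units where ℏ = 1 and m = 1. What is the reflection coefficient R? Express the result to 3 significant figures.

On each side the TISE gives plane waves with k = √(2m(E − V))/ℏ: k₁ = √(2·1·16.8) = 5.797, k₂ = √(2·1·11.07) = 4.705.
Matching ψ and ψ′ at x = 0 gives r = (k₁ − k₂)/(k₁ + k₂), so R = r² = 0.01080 and T = 1 − R = 0.9892.

R = 0.0108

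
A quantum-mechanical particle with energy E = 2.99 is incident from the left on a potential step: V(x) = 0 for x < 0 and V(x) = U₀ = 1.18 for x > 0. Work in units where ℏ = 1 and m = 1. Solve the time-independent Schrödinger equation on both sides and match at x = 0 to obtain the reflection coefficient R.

The wavenumbers are k₁ = √(2mE)/ℏ = 2.445 on the left and k₂ = √(2m(E − U₀))/ℏ = 1.903 on the right.
Continuity of ψ and ψ′ at the step yields the reflection amplitude r = (k₁ − k₂)/(k₁ + k₂) = 0.1248; thus R = |r|² = 0.01558, T = 0.9844.

R = 0.0156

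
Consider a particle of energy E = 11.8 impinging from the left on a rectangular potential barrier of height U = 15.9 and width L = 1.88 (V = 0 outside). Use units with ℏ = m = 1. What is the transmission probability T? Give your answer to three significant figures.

T = 0.0000646

E < U: inside the barrier ψ ∝ e^{±κx} with κ = √(2m(U − E))/ℏ = 2.864.
κL = 5.384, sinh(κL) = 108.9.
Matching ψ, ψ′ at both faces gives T = [1 + U² sinh²(κL) / (4E(U − E))]⁻¹ = 1/15490 = 0.0000646.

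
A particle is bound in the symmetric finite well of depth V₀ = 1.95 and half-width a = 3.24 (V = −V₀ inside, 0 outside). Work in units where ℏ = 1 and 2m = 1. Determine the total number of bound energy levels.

Define the well-strength parameter z₀ = (a/ℏ)√(2mV₀) = 3.24 × √(2·0.5·1.95) = 4.524.
The even/odd transcendental equations gain one root per π/2 in z₀, giving N = 1 + ⌊2z₀/π⌋ = 1 + ⌊2.880⌋ = 3.

N = 3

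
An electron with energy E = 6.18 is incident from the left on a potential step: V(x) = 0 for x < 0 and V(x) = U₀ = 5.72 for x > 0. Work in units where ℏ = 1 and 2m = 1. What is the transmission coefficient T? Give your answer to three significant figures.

T = 0.674

The wavenumbers are k₁ = √(2mE)/ℏ = 2.486 on the left and k₂ = √(2m(E − U₀))/ℏ = 0.6782 on the right.
Matching ψ and ψ′ at x = 0 gives r = (k₁ − k₂)/(k₁ + k₂), so R = r² = 0.3264 and T = 1 − R = 0.6736.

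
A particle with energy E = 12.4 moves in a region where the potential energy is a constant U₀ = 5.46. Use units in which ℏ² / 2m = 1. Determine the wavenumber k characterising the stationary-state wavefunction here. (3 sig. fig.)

With E > U₀ the solution is oscillatory, ψ ∝ e^{±ikx} with k = √(2m(E − U₀))/ℏ.
k = √(2 × 0.5 × 6.94) = 2.634.

k = 2.63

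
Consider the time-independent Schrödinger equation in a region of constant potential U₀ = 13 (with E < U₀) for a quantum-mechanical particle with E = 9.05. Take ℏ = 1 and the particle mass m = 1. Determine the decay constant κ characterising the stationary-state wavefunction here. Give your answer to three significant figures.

κ = 2.81

Since E < U₀ the TISE in this region is ψ'' = κ²ψ with κ = √(2m(U₀ − E))/ℏ.
κ = √(2 × 1 × 3.95) = 2.811.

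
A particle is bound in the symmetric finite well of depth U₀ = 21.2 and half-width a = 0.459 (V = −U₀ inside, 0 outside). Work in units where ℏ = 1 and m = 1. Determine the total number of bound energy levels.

N = 2

The dimensionless depth is z₀ = a√(2mU₀)/ℏ = 0.459 × √(42.40) = 2.989.
The even/odd transcendental equations gain one root per π/2 in z₀, giving N = 1 + ⌊2z₀/π⌋ = 1 + ⌊1.903⌋ = 2.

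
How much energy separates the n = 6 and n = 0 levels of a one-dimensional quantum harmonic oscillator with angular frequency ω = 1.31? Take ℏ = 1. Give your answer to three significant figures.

E_n = ℏω(n + ½), so ΔE = (6 − 0) ℏω = 6 × 1.31 = 7.860.

ΔE = 7.86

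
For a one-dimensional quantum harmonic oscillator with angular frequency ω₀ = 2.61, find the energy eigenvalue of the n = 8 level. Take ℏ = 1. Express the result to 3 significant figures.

E = 22.2

Using E_n = (n + ½)ℏω₀: E_8 = 8.5 × 2.61 = 22.19.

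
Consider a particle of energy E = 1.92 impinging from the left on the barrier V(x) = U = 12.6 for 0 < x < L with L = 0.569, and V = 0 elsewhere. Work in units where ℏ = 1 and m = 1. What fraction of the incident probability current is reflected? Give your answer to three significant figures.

R = 0.989

Since E < U the interior solution is evanescent with decay constant κ = √(2m(U − E))/ℏ = 4.622.
κL = 2.630, sinh(κL) = 6.899.
The exact tunnelling result is T⁻¹ = 1 + U² sinh²(κL) / [4E(U − E)] = 93.13, so T = 0.0107.
R = 1 − T = 0.989.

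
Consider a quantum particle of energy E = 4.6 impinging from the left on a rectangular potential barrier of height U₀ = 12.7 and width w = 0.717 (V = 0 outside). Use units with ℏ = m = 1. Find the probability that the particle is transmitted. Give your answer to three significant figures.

E < U₀: inside the barrier ψ ∝ e^{±κx} with κ = √(2m(U₀ − E))/ℏ = 4.025.
κw = 2.886, sinh(κw) = 8.932.
The exact tunnelling result is T⁻¹ = 1 + U₀² sinh²(κw) / [4E(U₀ − E)] = 87.33, so T = 0.0115.

T = 0.0115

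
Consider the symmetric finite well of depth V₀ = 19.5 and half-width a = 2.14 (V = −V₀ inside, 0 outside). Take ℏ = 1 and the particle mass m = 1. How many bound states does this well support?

N = 9

Define the well-strength parameter z₀ = (a/ℏ)√(2mV₀) = 2.14 × √(2·1·19.5) = 13.36.
A new bound state (alternating even/odd) appears each time z₀ passes a multiple of π/2, so N = ⌊2z₀/π⌋ + 1 = ⌊8.508⌋ + 1 = 9.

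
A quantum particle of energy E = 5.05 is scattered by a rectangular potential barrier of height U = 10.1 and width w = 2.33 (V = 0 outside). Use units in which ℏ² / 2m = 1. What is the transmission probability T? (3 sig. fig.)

T = 0.000113

Since E < U the interior solution is evanescent with decay constant κ = √(2m(U − E))/ℏ = 2.247.
κw = 5.236, sinh(κw) = 93.96.
Matching ψ, ψ′ at both faces gives T = [1 + U² sinh²(κw) / (4E(U − E))]⁻¹ = 1/8829 = 0.000113.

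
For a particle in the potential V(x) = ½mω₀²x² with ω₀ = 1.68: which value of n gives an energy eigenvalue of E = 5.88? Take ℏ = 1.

Invert E_n = (n + ½)ℏω₀: n = E/ℏω₀ − ½ = 3.000, so n = 3.

n = 3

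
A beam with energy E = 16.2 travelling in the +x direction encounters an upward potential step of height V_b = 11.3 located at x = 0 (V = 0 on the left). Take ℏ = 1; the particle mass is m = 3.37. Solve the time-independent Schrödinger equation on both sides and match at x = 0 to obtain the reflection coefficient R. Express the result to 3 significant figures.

The wavenumbers are k₁ = √(2mE)/ℏ = 10.45 on the left and k₂ = √(2m(E − V_b))/ℏ = 5.747 on the right.
Matching ψ and ψ′ at x = 0 gives r = (k₁ − k₂)/(k₁ + k₂), so R = r² = 0.08430 and T = 1 − R = 0.9157.

R = 0.0843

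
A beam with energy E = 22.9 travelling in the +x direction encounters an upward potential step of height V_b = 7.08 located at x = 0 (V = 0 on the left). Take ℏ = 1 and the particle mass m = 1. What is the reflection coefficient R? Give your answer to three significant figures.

On each side the TISE gives plane waves with k = √(2m(E − V))/ℏ: k₁ = √(2·1·22.9) = 6.768, k₂ = √(2·1·15.82) = 5.625.
Continuity of ψ and ψ′ at the step yields the reflection amplitude r = (k₁ − k₂)/(k₁ + k₂) = 0.09220; thus R = |r|² = 0.008501, T = 0.9915.

R = 0.00850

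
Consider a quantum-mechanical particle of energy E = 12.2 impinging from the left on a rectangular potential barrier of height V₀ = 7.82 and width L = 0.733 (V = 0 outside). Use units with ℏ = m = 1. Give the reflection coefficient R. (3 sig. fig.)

E > V₀: inside the barrier k₂ = √(2m(E − V₀))/ℏ = 2.960, k₂L = 2.169.
T = [1 + V₀² sin²(k₂L) / (4E(E − V₀))]⁻¹ = 1/1.195 = 0.837.
R = 1 − T = 0.163.

R = 0.163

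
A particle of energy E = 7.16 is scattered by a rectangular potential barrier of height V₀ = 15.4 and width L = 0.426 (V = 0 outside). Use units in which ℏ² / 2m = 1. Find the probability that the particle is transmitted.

E < V₀: inside the barrier ψ ∝ e^{±κx} with κ = √(2m(V₀ − E))/ℏ = 2.871.
κL = 1.223, sinh(κL) = 1.551.
Matching ψ, ψ′ at both faces gives T = [1 + V₀² sinh²(κL) / (4E(V₀ − E))]⁻¹ = 1/3.418 = 0.293.

T = 0.293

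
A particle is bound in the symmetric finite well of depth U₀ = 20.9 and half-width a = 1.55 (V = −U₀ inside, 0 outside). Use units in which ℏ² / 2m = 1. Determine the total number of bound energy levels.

The dimensionless depth is z₀ = a√(2mU₀)/ℏ = 1.55 × √(20.90) = 7.086.
A new bound state (alternating even/odd) appears each time z₀ passes a multiple of π/2, so N = ⌊2z₀/π⌋ + 1 = ⌊4.511⌋ + 1 = 5.

N = 5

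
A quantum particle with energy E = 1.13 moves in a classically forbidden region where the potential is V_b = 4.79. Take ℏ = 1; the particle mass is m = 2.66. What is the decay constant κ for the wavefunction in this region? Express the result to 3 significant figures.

κ = 4.41

Since E < V_b the TISE in this region is ψ'' = κ²ψ with κ = √(2m(V_b − E))/ℏ.
κ = √(2 × 2.66 × 3.66) = 4.413.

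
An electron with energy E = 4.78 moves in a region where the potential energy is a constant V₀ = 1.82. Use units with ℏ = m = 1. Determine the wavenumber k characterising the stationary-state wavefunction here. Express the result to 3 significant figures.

With E > V₀ the solution is oscillatory, ψ ∝ e^{±ikx} with k = √(2m(E − V₀))/ℏ.
k = √(2 × 1 × 2.96) = 2.433.

k = 2.43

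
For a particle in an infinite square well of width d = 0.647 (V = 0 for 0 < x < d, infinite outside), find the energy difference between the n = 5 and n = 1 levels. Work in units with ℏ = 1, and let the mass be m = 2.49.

E_n = n²π²ℏ²/(2md²), so ΔE = (5² − 1²) π²ℏ²/(2md²).
ΔE = 24 × π² / (2 × 2.49 × 0.647²) = 113.6.

ΔE = 114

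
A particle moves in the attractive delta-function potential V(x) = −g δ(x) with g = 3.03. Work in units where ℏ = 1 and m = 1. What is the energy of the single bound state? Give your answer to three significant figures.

The bound state is ψ(x) = √κ e^{−κ|x|}. The derivative jump ψ'(0⁺) − ψ'(0⁻) = −(2mg/ℏ²)ψ(0) fixes κ = mg/ℏ² = 3.030.
Then E = −ℏ²κ²/(2m) = −mg²/(2ℏ²) = -4.590.

E = -4.59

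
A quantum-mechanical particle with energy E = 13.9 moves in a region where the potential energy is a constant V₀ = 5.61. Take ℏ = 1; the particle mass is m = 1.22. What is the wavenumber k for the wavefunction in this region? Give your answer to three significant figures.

With E > V₀ the solution is oscillatory, ψ ∝ e^{±ikx} with k = √(2m(E − V₀))/ℏ.
k = √(2 × 1.22 × 8.29) = 4.498.

k = 4.50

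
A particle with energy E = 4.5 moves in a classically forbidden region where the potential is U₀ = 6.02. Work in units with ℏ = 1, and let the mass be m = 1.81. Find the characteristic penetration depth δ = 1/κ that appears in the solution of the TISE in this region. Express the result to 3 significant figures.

Since E < U₀ the TISE in this region is ψ'' = κ²ψ with κ = √(2m(U₀ − E))/ℏ.
κ = √(2 × 1.81 × 1.52) = 2.346. The penetration depth is δ = 1/κ = 0.426.

δ = 0.426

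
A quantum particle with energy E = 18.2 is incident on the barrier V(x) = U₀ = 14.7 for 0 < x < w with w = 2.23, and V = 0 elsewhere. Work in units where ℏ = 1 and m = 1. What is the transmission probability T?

T = 0.894

E > U₀: inside the barrier k₂ = √(2m(E − U₀))/ℏ = 2.646, k₂w = 5.900.
T = [1 + U₀² sin²(k₂w) / (4E(E − U₀))]⁻¹ = 1/1.119 = 0.894.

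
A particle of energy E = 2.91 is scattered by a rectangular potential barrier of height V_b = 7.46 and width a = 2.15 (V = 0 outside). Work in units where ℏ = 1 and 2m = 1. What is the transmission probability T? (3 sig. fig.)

T = 0.000395

E < V_b: inside the barrier ψ ∝ e^{±κx} with κ = √(2m(V_b − E))/ℏ = 2.133.
κa = 4.586, sinh(κa) = 49.05.
The exact tunnelling result is T⁻¹ = 1 + V_b² sinh²(κa) / [4E(V_b − E)] = 2529, so T = 0.000395.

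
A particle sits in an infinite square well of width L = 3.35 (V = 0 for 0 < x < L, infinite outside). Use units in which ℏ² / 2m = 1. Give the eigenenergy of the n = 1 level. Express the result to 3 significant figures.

E = 0.879

Requiring ψ(0) = ψ(L) = 0 quantises k = nπ/L, hence E_n = ℏ²k²/2m = n²π²ℏ²/(2mL²).
E_1 = 1² × π² / (2 × 0.5 × 3.35²) = 0.8794.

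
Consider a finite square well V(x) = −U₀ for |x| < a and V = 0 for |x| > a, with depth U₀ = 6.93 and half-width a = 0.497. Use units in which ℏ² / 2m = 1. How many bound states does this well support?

The dimensionless depth is z₀ = a√(2mU₀)/ℏ = 0.497 × √(6.930) = 1.308.
A new bound state (alternating even/odd) appears each time z₀ passes a multiple of π/2, so N = ⌊2z₀/π⌋ + 1 = ⌊0.8329⌋ + 1 = 1.

N = 1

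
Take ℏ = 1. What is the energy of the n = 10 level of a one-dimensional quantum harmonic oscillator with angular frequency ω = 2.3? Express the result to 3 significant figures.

E = 24.2

The oscillator eigenvalues are E_n = ℏω(n + ½), so E_10 = 2.3 × 10.5 = 24.15.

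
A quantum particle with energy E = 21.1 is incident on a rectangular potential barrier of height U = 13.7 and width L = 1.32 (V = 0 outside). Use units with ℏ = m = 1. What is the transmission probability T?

T = 0.792

Above the barrier the interior wavenumber is k₂ = √(2m(E − U))/ℏ = 3.847, giving phase k₂L = 5.078.
T = [1 + U² sin²(k₂L) / (4E(E − U))]⁻¹ = 1/1.262 = 0.792.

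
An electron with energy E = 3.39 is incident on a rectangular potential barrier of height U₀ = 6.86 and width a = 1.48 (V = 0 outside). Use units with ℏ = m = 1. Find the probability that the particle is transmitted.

T = 0.00164

E < U₀: inside the barrier ψ ∝ e^{±κx} with κ = √(2m(U₀ − E))/ℏ = 2.634.
κa = 3.899, sinh(κa) = 24.66.
The exact tunnelling result is T⁻¹ = 1 + U₀² sinh²(κa) / [4E(U₀ − E)] = 609.4, so T = 0.00164.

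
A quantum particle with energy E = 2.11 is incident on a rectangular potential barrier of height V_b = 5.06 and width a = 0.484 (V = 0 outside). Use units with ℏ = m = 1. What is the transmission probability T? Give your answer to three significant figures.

T = 0.312

E < V_b: inside the barrier ψ ∝ e^{±κx} with κ = √(2m(V_b − E))/ℏ = 2.429.
κa = 1.176, sinh(κa) = 1.466.
The exact tunnelling result is T⁻¹ = 1 + V_b² sinh²(κa) / [4E(V_b − E)] = 3.209, so T = 0.312.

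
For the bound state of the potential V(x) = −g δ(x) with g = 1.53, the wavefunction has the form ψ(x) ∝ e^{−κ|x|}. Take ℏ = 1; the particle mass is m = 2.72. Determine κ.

Integrate −(ℏ²/2m)ψ'' − gδ(x)ψ = Eψ from −ε to +ε: the ψ'' term gives ψ'(0⁺) − ψ'(0⁻) and the δ term gives −(2mg/ℏ²)ψ(0).
With ψ ∝ e^{−κ|x|} this yields −2κ = −2mg/ℏ², so κ = mg/ℏ² = 4.162.

κ = 4.16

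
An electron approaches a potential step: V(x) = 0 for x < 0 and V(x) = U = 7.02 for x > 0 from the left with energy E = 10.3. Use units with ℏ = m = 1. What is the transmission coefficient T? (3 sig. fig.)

The wavenumbers are k₁ = √(2mE)/ℏ = 4.539 on the left and k₂ = √(2m(E − U))/ℏ = 2.561 on the right.
Continuity of ψ and ψ′ at the step yields the reflection amplitude r = (k₁ − k₂)/(k₁ + k₂) = 0.2785; thus R = |r|² = 0.07757, T = 0.9224.

T = 0.922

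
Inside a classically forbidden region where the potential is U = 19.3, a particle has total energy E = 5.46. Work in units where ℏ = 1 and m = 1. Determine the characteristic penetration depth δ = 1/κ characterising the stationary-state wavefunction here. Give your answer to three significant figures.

Since E < U the TISE in this region is ψ'' = κ²ψ with κ = √(2m(U − E))/ℏ.
κ = √(2 × 1 × 13.84) = 5.261. The penetration depth is δ = 1/κ = 0.190.

δ = 0.190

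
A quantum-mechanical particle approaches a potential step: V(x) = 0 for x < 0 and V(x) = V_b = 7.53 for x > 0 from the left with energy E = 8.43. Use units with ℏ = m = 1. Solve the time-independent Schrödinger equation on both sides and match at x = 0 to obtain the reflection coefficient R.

R = 0.258

The wavenumbers are k₁ = √(2mE)/ℏ = 4.106 on the left and k₂ = √(2m(E − V_b))/ℏ = 1.342 on the right.
Continuity of ψ and ψ′ at the step yields the reflection amplitude r = (k₁ − k₂)/(k₁ + k₂) = 0.5074; thus R = |r|² = 0.2575, T = 0.7425.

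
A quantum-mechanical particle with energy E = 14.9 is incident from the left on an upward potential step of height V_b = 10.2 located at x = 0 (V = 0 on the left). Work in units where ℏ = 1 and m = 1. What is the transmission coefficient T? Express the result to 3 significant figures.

On each side the TISE gives plane waves with k = √(2m(E − V))/ℏ: k₁ = √(2·1·14.9) = 5.459, k₂ = √(2·1·4.7) = 3.066.
Continuity of ψ and ψ′ at the step yields the reflection amplitude r = (k₁ − k₂)/(k₁ + k₂) = 0.2807; thus R = |r|² = 0.07880, T = 0.9212.

T = 0.921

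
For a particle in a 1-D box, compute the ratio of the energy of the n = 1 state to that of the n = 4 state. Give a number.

E_n = n²π²ℏ²/(2mL²) so the ratio is n₂²/n₁² = 1/16 = 0.0625.

0.0625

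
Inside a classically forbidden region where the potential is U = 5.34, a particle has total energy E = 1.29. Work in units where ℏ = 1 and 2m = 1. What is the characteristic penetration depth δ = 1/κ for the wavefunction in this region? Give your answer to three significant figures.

δ = 0.497

Since E < U the TISE in this region is ψ'' = κ²ψ with κ = √(2m(U − E))/ℏ.
κ = √(2 × 0.5 × 4.05) = 2.012. The penetration depth is δ = 1/κ = 0.497.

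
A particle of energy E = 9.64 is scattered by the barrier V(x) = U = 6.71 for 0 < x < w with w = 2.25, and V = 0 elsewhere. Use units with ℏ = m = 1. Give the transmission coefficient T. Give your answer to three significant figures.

Above the barrier the interior wavenumber is k₂ = √(2m(E − U))/ℏ = 2.421, giving phase k₂w = 5.447.
T = [1 + U² sin²(k₂w) / (4E(E − U))]⁻¹ = 1/1.220 = 0.820.

T = 0.820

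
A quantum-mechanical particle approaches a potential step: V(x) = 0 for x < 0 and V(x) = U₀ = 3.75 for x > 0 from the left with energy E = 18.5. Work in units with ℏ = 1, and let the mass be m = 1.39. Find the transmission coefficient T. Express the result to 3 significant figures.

On each side the TISE gives plane waves with k = √(2m(E − V))/ℏ: k₁ = √(2·1.39·18.5) = 7.171, k₂ = √(2·1.39·14.75) = 6.404.
Continuity of ψ and ψ′ at the step yields the reflection amplitude r = (k₁ − k₂)/(k₁ + k₂) = 0.05657; thus R = |r|² = 0.003200, T = 0.9968.

T = 0.997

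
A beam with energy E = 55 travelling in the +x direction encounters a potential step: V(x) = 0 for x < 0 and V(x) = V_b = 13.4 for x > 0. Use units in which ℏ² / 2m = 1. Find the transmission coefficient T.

On each side the TISE gives plane waves with k = √(2m(E − V))/ℏ: k₁ = √(2·½·55) = 7.416, k₂ = √(2·½·41.6) = 6.450.
Continuity of ψ and ψ′ at the step yields the reflection amplitude r = (k₁ − k₂)/(k₁ + k₂) = 0.06970; thus R = |r|² = 0.004857, T = 0.9951.

T = 0.995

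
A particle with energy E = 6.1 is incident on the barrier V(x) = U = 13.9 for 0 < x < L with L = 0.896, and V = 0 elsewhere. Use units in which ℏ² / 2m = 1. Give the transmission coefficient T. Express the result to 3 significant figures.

Since E < U the interior solution is evanescent with decay constant κ = √(2m(U − E))/ℏ = 2.793.
κL = 2.502, sinh(κL) = 6.065.
Matching ψ, ψ′ at both faces gives T = [1 + U² sinh²(κL) / (4E(U − E))]⁻¹ = 1/38.34 = 0.0261.

T = 0.0261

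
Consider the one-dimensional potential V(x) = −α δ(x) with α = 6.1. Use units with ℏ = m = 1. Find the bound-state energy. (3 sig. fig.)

E = -18.6

For x ≠ 0 the bound state is ψ ∝ e^{−κ|x|}; integrating the TISE across the delta gives the cusp condition 2κ = 2mα/ℏ², so κ = 6.100.
Then E = −ℏ²κ²/(2m) = −mα²/(2ℏ²) = -18.61.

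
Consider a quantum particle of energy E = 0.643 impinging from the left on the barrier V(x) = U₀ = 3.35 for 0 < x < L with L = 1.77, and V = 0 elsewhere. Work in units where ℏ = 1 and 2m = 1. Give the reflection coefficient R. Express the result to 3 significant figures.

R = 0.993

E < U₀: inside the barrier ψ ∝ e^{±κx} with κ = √(2m(U₀ − E))/ℏ = 1.645.
κL = 2.912, sinh(κL) = 9.171.
The exact tunnelling result is T⁻¹ = 1 + U₀² sinh²(κL) / [4E(U₀ − E)] = 136.6, so T = 0.00732.
R = 1 − T = 0.993.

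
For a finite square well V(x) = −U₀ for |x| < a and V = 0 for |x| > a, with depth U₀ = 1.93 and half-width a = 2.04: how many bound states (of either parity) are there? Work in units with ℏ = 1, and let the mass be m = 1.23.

N = 3

The dimensionless depth is z₀ = a√(2mU₀)/ℏ = 2.04 × √(4.748) = 4.445.
The even/odd transcendental equations gain one root per π/2 in z₀, giving N = 1 + ⌊2z₀/π⌋ = 1 + ⌊2.830⌋ = 3.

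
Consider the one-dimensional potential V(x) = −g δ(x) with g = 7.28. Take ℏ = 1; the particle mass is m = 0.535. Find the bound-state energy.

E = -14.2

The bound state is ψ(x) = √κ e^{−κ|x|}. The derivative jump ψ'(0⁺) − ψ'(0⁻) = −(2mg/ℏ²)ψ(0) fixes κ = mg/ℏ² = 3.895.
Then E = −ℏ²κ²/(2m) = −mg²/(2ℏ²) = -14.18.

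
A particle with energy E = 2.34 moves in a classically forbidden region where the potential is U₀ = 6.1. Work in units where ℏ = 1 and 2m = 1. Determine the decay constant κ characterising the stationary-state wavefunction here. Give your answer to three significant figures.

Since E < U₀ the TISE in this region is ψ'' = κ²ψ with κ = √(2m(U₀ − E))/ℏ.
κ = √(2 × 0.5 × 3.76) = 1.939.

κ = 1.94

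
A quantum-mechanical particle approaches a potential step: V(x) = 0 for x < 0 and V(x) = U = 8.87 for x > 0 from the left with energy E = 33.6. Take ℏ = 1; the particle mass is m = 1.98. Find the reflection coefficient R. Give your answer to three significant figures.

R = 0.00585

The wavenumbers are k₁ = √(2mE)/ℏ = 11.53 on the left and k₂ = √(2m(E − U))/ℏ = 9.896 on the right.
Matching ψ and ψ′ at x = 0 gives r = (k₁ − k₂)/(k₁ + k₂), so R = r² = 0.005849 and T = 1 − R = 0.9942.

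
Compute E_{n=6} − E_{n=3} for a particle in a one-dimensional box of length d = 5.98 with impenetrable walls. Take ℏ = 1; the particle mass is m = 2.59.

ΔE = 1.44

E_n = n²π²ℏ²/(2md²), so ΔE = (6² − 3²) π²ℏ²/(2md²).
ΔE = 27 × π² / (2 × 2.59 × 5.98²) = 1.439.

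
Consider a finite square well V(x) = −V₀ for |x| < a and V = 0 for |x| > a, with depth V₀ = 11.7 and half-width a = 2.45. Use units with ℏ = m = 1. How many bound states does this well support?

The dimensionless depth is z₀ = a√(2mV₀)/ℏ = 2.45 × √(23.40) = 11.85.
The even/odd transcendental equations gain one root per π/2 in z₀, giving N = 1 + ⌊2z₀/π⌋ = 1 + ⌊7.545⌋ = 8.

N = 8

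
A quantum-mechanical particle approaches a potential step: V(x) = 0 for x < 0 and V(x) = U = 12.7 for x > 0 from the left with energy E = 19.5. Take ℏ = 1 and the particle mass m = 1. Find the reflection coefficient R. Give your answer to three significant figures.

R = 0.0663

On each side the TISE gives plane waves with k = √(2m(E − V))/ℏ: k₁ = √(2·1·19.5) = 6.245, k₂ = √(2·1·6.8) = 3.688.
Matching ψ and ψ′ at x = 0 gives r = (k₁ − k₂)/(k₁ + k₂), so R = r² = 0.06628 and T = 1 − R = 0.9337.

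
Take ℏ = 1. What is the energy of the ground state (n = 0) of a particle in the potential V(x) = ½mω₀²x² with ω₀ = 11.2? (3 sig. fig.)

The oscillator eigenvalues are E_n = ℏω₀(n + ½), so E_0 = 11.2 × 0.5 = 5.600.

E = 5.60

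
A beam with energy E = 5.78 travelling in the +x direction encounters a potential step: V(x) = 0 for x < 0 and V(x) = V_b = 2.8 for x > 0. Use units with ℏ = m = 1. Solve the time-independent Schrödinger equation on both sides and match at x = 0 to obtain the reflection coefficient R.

R = 0.0269

On each side the TISE gives plane waves with k = √(2m(E − V))/ℏ: k₁ = √(2·1·5.78) = 3.400, k₂ = √(2·1·2.98) = 2.441.
Continuity of ψ and ψ′ at the step yields the reflection amplitude r = (k₁ − k₂)/(k₁ + k₂) = 0.1641; thus R = |r|² = 0.02694, T = 0.9731.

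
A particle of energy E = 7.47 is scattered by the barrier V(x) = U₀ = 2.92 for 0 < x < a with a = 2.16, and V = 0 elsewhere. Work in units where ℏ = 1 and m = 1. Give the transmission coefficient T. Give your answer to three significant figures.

T = 0.997

E > U₀: inside the barrier k₂ = √(2m(E − U₀))/ℏ = 3.017, k₂a = 6.516.
T = [1 + U₀² sin²(k₂a) / (4E(E − U₀))]⁻¹ = 1/1.003 = 0.997.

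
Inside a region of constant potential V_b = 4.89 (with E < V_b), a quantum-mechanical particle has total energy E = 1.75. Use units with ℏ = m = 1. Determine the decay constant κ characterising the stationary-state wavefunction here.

κ = 2.51

Since E < V_b the TISE in this region is ψ'' = κ²ψ with κ = √(2m(V_b − E))/ℏ.
κ = √(2 × 1 × 3.14) = 2.506.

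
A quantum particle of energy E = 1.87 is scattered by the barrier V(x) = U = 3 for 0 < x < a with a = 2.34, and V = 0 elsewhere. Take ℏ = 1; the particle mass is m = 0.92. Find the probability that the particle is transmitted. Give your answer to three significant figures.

E < U: inside the barrier ψ ∝ e^{±κx} with κ = √(2m(U − E))/ℏ = 1.442.
κa = 3.374, sinh(κa) = 14.58.
Matching ψ, ψ′ at both faces gives T = [1 + U² sinh²(κa) / (4E(U − E))]⁻¹ = 1/227.4 = 0.00440.

T = 0.00440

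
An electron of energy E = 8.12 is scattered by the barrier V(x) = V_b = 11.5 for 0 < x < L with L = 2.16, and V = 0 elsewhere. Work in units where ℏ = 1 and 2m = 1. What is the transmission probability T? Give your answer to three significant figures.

Since E < V_b the interior solution is evanescent with decay constant κ = √(2m(V_b − E))/ℏ = 1.838.
κL = 3.971, sinh(κL) = 26.51.
Matching ψ, ψ′ at both faces gives T = [1 + V_b² sinh²(κL) / (4E(V_b − E))]⁻¹ = 1/847.8 = 0.00118.

T = 0.00118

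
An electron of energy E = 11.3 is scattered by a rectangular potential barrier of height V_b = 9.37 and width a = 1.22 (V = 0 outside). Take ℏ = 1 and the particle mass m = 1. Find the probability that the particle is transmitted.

T = 0.684

Above the barrier the interior wavenumber is k₂ = √(2m(E − V_b))/ℏ = 1.965, giving phase k₂a = 2.397.
T = [1 + V_b² sin²(k₂a) / (4E(E − V_b))]⁻¹ = 1/1.462 = 0.684.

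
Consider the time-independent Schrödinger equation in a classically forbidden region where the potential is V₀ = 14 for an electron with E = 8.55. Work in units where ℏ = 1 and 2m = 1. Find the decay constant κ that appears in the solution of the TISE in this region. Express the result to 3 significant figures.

Since E < V₀ the TISE in this region is ψ'' = κ²ψ with κ = √(2m(V₀ − E))/ℏ.
κ = √(2 × 0.5 × 5.45) = 2.335.

κ = 2.33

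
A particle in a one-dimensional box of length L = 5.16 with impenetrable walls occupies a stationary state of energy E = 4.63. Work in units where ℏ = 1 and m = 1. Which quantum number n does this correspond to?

For an infinite well E_n = n²π²ℏ²/(2mL²), so n = (L/πℏ)√(2mE).
n = (5.16/π) × √(2 × 1 × 4.63) = 4.998 → n = 5.

n = 5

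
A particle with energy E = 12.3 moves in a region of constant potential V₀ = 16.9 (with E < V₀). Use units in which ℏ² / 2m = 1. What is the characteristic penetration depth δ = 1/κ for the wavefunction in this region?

Since E < V₀ the TISE in this region is ψ'' = κ²ψ with κ = √(2m(V₀ − E))/ℏ.
κ = √(2 × 0.5 × 4.6) = 2.145. The penetration depth is δ = 1/κ = 0.466.

δ = 0.466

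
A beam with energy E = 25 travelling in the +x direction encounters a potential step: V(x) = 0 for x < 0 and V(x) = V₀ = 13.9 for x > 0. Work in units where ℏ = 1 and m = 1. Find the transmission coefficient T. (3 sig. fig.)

T = 0.960

The wavenumbers are k₁ = √(2mE)/ℏ = 7.071 on the left and k₂ = √(2m(E − V₀))/ℏ = 4.712 on the right.
Matching ψ and ψ′ at x = 0 gives r = (k₁ − k₂)/(k₁ + k₂), so R = r² = 0.04010 and T = 1 − R = 0.9599.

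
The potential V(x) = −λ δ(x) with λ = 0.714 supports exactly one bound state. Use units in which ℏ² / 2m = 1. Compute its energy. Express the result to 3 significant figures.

For x ≠ 0 the bound state is ψ ∝ e^{−κ|x|}; integrating the TISE across the delta gives the cusp condition 2κ = 2mλ/ℏ², so κ = 0.3570.
Then E = −ℏ²κ²/(2m) = −mλ²/(2ℏ²) = -0.1274.

E = -0.127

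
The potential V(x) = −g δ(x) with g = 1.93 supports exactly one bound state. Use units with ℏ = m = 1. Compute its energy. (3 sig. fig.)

The bound state is ψ(x) = √κ e^{−κ|x|}. The derivative jump ψ'(0⁺) − ψ'(0⁻) = −(2mg/ℏ²)ψ(0) fixes κ = mg/ℏ² = 1.930.
Then E = −ℏ²κ²/(2m) = −mg²/(2ℏ²) = -1.862.

E = -1.86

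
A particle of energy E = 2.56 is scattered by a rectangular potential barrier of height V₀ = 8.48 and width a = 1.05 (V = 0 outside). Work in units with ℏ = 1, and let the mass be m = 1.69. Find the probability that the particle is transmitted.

T = 0.000281

Since E < V₀ the interior solution is evanescent with decay constant κ = √(2m(V₀ − E))/ℏ = 4.473.
κa = 4.697, sinh(κa) = 54.80.
Matching ψ, ψ′ at both faces gives T = [1 + V₀² sinh²(κa) / (4E(V₀ − E))]⁻¹ = 1/3563 = 0.000281.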